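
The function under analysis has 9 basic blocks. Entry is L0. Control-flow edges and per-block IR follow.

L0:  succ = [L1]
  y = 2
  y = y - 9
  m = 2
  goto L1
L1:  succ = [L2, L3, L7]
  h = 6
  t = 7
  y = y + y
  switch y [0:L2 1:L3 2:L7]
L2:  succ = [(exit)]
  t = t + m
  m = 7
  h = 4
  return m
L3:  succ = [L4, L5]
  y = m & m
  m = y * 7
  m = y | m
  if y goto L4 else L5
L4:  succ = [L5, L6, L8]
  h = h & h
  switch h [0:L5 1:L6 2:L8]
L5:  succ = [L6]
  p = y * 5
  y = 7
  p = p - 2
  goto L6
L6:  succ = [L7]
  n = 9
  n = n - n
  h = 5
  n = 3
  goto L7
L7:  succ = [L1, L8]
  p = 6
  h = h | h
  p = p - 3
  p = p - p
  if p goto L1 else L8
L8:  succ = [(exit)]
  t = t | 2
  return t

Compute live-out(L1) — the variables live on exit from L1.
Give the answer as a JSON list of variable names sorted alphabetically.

def/use:
  L0: def={m,y} ue=∅
  L1: def={h,t,y} ue={y}
  L2: def={h,m,t} ue={m,t}
  L3: def={m,y} ue={m}
  L4: def={h} ue={h}
  L5: def={p,y} ue={y}
  L6: def={h,n} ue=∅
  L7: def={h,p} ue={h}
  L8: def={t} ue={t}

Liveness:
  L0: in=∅ out={m,y}
  L1: in={m,y} out={h,m,t,y}
  L2: in={m,t} out=∅
  L3: in={h,m,t} out={h,m,t,y}
  L4: in={h,m,t,y} out={m,t,y}
  L5: in={m,t,y} out={m,t,y}
  L6: in={m,t,y} out={h,m,t,y}
  L7: in={h,m,t,y} out={m,t,y}
  L8: in={t} out=∅

live-out(L1) = ["h", "m", "t", "y"]

Answer: ["h", "m", "t", "y"]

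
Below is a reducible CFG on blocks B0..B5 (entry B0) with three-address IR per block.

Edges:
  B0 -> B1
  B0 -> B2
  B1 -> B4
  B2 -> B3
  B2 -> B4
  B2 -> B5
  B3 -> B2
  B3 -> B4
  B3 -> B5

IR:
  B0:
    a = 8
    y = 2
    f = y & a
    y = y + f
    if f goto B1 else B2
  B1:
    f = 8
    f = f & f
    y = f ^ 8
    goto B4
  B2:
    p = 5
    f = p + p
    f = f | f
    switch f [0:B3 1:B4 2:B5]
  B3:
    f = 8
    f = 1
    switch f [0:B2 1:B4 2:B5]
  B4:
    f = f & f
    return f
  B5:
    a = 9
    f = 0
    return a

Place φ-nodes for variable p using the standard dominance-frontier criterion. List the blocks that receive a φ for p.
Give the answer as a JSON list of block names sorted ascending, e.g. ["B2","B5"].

Answer: ["B2", "B4"]

Working:
idom tree: B1←B0 B2←B0 B3←B2 B4←B0 B5←B2
Join-block Dom:
  B2: preds {B0,B3}: {B0} ∩ {B0,B2,B3} = {B0}; idom=B0
  B4: preds {B1,B2,B3}: {B0,B1} ∩ {B0,B2} ∩ {B0,B2,B3} = {B0}; idom=B0
  B5: preds {B2,B3}: {B0,B2} ∩ {B0,B2,B3} = {B0,B2}; idom=B2

DF derivation:
  B2←B0: walk · to B0
  B2←B3: walk B3→B2 to B0
  B4←B1: walk B1 to B0
  B4←B2: walk B2 to B0
  B4←B3: walk B3→B2 to B0
  B5←B2: walk · to B2
  B5←B3: walk B3 to B2
  B0 → ∅
  B1 → {B4}
  B2 → {B2,B4}
  B3 → {B2,B4,B5}
  B4 → ∅
  B5 → ∅

φ for p: defs {B2}
  DF⁺ = {B2,B4}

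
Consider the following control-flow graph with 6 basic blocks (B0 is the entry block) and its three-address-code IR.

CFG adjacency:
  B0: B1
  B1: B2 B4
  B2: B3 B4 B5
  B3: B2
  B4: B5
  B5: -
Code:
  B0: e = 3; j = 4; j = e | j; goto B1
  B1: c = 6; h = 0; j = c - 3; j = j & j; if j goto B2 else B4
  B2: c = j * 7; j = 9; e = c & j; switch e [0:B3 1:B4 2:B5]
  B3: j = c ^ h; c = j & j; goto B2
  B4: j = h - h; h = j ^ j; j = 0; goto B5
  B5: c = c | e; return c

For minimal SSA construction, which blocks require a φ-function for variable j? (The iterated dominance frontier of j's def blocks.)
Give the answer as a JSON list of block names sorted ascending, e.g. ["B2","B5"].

Answer: ["B2", "B4", "B5"]

Derivation:
idom tree: B1←B0 B2←B1 B3←B2 B4←B1 B5←B1
Dom∩ at merges:
  B2: preds {B1,B3}: {B0,B1} ∩ {B0,B1,B2,B3} = {B0,B1}; idom=B1
  B4: preds {B1,B2}: {B0,B1} ∩ {B0,B1,B2} = {B0,B1}; idom=B1
  B5: preds {B2,B4}: {B0,B1,B2} ∩ {B0,B1,B4} = {B0,B1}; idom=B1

DF derivation:
  join B2 pred B1: · stop@B1
  join B2 pred B3: B3→B2 stop@B1
  join B4 pred B1: · stop@B1
  join B4 pred B2: B2 stop@B1
  join B5 pred B2: B2 stop@B1
  join B5 pred B4: B4 stop@B1
  B0: DF=∅
  B1: DF=∅
  B2: DF={B2,B4,B5}
  B3: DF={B2}
  B4: DF={B5}
  B5: DF=∅

φ for j: defs {B0,B1,B2,B3,B4}
  DF⁺ = {B2,B4,B5}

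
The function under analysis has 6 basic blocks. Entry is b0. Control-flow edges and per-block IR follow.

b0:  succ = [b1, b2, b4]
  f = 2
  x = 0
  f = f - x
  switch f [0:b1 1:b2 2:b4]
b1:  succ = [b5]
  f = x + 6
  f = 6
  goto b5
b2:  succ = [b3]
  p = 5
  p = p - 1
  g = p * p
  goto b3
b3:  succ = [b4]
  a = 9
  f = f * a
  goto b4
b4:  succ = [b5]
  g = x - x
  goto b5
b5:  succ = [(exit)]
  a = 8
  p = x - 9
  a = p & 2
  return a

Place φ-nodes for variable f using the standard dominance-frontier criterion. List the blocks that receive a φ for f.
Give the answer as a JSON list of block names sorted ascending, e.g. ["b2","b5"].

idom tree: b1←b0 b2←b0 b3←b2 b4←b0 b5←b0
Join-block Dom:
  b4: preds {b0,b3}: {b0} ∩ {b0,b2,b3} = {b0}; idom=b0
  b5: preds {b1,b4}: {b0,b1} ∩ {b0,b4} = {b0}; idom=b0

DF walk-up:
  b4←b0: walk · to b0
  b4←b3: walk b3→b2 to b0
  b5←b1: walk b1 to b0
  b5←b4: walk b4 to b0
  b0 → ∅
  b1 → {b5}
  b2 → {b4}
  b3 → {b4}
  b4 → {b5}
  b5 → ∅

φ for f: defs {b0,b1,b3}
  DF⁺ = {b4,b5}

Answer: ["b4", "b5"]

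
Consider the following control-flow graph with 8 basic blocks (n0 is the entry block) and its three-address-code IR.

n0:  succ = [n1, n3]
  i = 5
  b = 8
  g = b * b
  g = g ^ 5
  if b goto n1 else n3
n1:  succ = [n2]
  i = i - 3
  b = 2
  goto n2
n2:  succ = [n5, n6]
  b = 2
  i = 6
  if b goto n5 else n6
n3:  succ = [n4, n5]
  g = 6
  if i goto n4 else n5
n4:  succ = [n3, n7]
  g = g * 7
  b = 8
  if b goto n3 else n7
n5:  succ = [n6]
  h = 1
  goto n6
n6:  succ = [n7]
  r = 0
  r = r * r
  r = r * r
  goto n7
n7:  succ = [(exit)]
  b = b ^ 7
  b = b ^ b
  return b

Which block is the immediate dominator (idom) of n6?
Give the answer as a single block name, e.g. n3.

Answer: n0

Derivation:
idom tree: n1←n0 n2←n1 n3←n0 n4←n3 n5←n0 n6←n0 n7←n0
Dom∩ at merges:
  n3: preds {n0,n4}: {n0} ∩ {n0,n3,n4} = {n0}; idom=n0
  n5: preds {n2,n3}: {n0,n1,n2} ∩ {n0,n3} = {n0}; idom=n0
  n6: preds {n2,n5}: {n0,n1,n2} ∩ {n0,n5} = {n0}; idom=n0
  n7: preds {n4,n6}: {n0,n3,n4} ∩ {n0,n6} = {n0}; idom=n0

idom(n6) = n0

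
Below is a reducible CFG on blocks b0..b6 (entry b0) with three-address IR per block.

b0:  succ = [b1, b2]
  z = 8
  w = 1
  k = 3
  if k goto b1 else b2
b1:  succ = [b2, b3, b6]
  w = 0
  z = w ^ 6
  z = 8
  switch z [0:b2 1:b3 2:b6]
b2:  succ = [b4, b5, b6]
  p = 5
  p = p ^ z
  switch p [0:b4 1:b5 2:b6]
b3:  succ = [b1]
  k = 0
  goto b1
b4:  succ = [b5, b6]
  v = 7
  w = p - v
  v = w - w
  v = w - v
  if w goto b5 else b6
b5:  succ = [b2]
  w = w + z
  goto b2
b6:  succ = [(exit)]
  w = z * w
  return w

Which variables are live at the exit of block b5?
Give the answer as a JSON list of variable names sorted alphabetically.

Answer: ["w", "z"]

Derivation:
Block summaries:
  b0: def={k,w,z} ue=∅
  b1: def={w,z} ue=∅
  b2: def={p} ue={z}
  b3: def={k} ue=∅
  b4: def={v,w} ue={p}
  b5: def={w} ue={w,z}
  b6: def={w} ue={w,z}

Live sets:
  b0 li=∅ lo={w,z}
  b1 li=∅ lo={w,z}
  b2 li={w,z} lo={p,w,z}
  b3 li=∅ lo=∅
  b4 li={p,z} lo={w,z}
  b5 li={w,z} lo={w,z}
  b6 li={w,z} lo=∅

live-out(b5) = ["w", "z"]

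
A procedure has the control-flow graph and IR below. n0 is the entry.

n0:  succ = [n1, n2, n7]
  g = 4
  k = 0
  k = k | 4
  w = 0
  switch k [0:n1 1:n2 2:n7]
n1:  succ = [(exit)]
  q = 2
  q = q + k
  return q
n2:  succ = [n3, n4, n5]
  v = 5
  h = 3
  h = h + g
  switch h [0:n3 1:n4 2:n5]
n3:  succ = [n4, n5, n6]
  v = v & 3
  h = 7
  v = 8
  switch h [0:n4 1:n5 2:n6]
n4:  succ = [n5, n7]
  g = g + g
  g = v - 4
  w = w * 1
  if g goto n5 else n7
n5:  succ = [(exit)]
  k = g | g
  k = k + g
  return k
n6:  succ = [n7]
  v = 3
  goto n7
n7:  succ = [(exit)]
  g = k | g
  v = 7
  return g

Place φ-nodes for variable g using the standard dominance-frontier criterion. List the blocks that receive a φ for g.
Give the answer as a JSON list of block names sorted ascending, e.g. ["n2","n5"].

idom tree: n1←n0 n2←n0 n3←n2 n4←n2 n5←n2 n6←n3 n7←n0
Dom∩ at merges:
  n4: preds {n2,n3}: {n0,n2} ∩ {n0,n2,n3} = {n0,n2}; idom=n2
  n5: preds {n2,n3,n4}: {n0,n2} ∩ {n0,n2,n3} ∩ {n0,n2,n4} = {n0,n2}; idom=n2
  n7: preds {n0,n4,n6}: {n0} ∩ {n0,n2,n4} ∩ {n0,n2,n3,n6} = {n0}; idom=n0

DF walk-up:
  n4←n2: walk · to n2
  n4←n3: walk n3 to n2
  n5←n2: walk · to n2
  n5←n3: walk n3 to n2
  n5←n4: walk n4 to n2
  n7←n0: walk · to n0
  n7←n4: walk n4→n2 to n0
  n7←n6: walk n6→n3→n2 to n0
  DF(n0)=∅
  DF(n1)=∅
  DF(n2)={n7}
  DF(n3)={n4,n5,n7}
  DF(n4)={n5,n7}
  DF(n5)=∅
  DF(n6)={n7}
  DF(n7)=∅

φ for g: defs {n0,n4,n7}
  DF⁺ = {n5,n7}

Answer: ["n5", "n7"]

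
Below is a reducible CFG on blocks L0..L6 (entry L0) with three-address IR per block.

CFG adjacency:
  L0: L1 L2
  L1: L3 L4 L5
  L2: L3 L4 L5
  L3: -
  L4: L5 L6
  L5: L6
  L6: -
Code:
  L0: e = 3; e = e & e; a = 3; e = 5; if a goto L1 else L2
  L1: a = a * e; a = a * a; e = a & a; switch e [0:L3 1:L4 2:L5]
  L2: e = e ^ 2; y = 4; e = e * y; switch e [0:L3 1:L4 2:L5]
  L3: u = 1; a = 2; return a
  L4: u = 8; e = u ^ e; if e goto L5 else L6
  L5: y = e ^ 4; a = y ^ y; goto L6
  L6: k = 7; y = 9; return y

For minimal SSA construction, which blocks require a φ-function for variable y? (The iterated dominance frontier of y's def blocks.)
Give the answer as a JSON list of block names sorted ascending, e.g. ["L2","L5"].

Answer: ["L3", "L4", "L5", "L6"]

Derivation:
idom tree: L1←L0 L2←L0 L3←L0 L4←L0 L5←L0 L6←L0
Dom at joins:
  L3: preds {L1,L2}: {L0,L1} ∩ {L0,L2} = {L0}; idom=L0
  L4: preds {L1,L2}: {L0,L1} ∩ {L0,L2} = {L0}; idom=L0
  L5: preds {L1,L2,L4}: {L0,L1} ∩ {L0,L2} ∩ {L0,L4} = {L0}; idom=L0
  L6: preds {L4,L5}: {L0,L4} ∩ {L0,L5} = {L0}; idom=L0

Frontier:
  L3←L1: walk L1 to L0
  L3←L2: walk L2 to L0
  L4←L1: walk L1 to L0
  L4←L2: walk L2 to L0
  L5←L1: walk L1 to L0
  L5←L2: walk L2 to L0
  L5←L4: walk L4 to L0
  L6←L4: walk L4 to L0
  L6←L5: walk L5 to L0
  DF(L0)=∅
  DF(L1)={L3,L4,L5}
  DF(L2)={L3,L4,L5}
  DF(L3)=∅
  DF(L4)={L5,L6}
  DF(L5)={L6}
  DF(L6)=∅

φ for y: defs {L2,L5,L6}
  DF⁺ = {L3,L4,L5,L6}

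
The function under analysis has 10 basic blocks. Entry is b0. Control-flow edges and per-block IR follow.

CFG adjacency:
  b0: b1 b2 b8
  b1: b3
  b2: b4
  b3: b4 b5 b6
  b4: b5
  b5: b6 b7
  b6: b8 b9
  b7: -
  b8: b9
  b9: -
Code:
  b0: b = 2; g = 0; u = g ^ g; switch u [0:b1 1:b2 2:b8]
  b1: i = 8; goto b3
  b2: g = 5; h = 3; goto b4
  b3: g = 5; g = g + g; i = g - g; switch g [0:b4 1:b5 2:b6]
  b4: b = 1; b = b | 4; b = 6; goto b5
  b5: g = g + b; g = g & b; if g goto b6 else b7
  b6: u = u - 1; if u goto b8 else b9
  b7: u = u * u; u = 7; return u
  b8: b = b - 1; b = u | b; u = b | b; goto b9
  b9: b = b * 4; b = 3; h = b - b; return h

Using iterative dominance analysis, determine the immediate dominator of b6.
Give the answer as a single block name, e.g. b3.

idom tree: b1←b0 b2←b0 b3←b1 b4←b0 b5←b0 b6←b0 b7←b5 b8←b0 b9←b0
Join-block Dom:
  b4: preds {b2,b3}: {b0,b2} ∩ {b0,b1,b3} = {b0}; idom=b0
  b5: preds {b3,b4}: {b0,b1,b3} ∩ {b0,b4} = {b0}; idom=b0
  b6: preds {b3,b5}: {b0,b1,b3} ∩ {b0,b5} = {b0}; idom=b0
  b8: preds {b0,b6}: {b0} ∩ {b0,b6} = {b0}; idom=b0
  b9: preds {b6,b8}: {b0,b6} ∩ {b0,b8} = {b0}; idom=b0

idom(b6) = b0

Answer: b0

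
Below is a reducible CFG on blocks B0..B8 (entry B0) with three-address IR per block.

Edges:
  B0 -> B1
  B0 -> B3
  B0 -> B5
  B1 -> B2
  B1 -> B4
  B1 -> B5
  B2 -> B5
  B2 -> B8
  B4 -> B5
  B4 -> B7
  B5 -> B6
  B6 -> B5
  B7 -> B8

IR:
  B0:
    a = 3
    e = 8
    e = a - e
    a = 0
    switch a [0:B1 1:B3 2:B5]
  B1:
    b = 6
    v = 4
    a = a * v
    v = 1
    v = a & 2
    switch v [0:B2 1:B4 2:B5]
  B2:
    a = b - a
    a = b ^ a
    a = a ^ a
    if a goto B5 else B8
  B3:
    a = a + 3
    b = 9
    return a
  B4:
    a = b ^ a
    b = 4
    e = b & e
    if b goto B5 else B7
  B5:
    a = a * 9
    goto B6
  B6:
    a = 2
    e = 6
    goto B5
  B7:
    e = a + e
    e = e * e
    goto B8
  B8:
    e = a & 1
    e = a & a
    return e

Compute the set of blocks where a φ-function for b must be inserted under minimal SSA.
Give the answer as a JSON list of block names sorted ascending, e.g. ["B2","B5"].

idom tree: B1←B0 B2←B1 B3←B0 B4←B1 B5←B0 B6←B5 B7←B4 B8←B1
Dom∩ at merges:
  B5: preds {B0,B1,B2,B4,B6}: {B0} ∩ {B0,B1} ∩ {B0,B1,B2} ∩ {B0,B1,B4} ∩ {B0,B5,B6} = {B0}; idom=B0
  B8: preds {B2,B7}: {B0,B1,B2} ∩ {B0,B1,B4,B7} = {B0,B1}; idom=B1

DF walk-up:
  B5←B0: walk · to B0
  B5←B1: walk B1 to B0
  B5←B2: walk B2→B1 to B0
  B5←B4: walk B4→B1 to B0
  B5←B6: walk B6→B5 to B0
  B8←B2: walk B2 to B1
  B8←B7: walk B7→B4 to B1
  B0: DF=∅
  B1: DF={B5}
  B2: DF={B5,B8}
  B3: DF=∅
  B4: DF={B5,B8}
  B5: DF={B5}
  B6: DF={B5}
  B7: DF={B8}
  B8: DF=∅

φ for b: defs {B1,B3,B4}
  DF⁺ = {B5,B8}

Answer: ["B5", "B8"]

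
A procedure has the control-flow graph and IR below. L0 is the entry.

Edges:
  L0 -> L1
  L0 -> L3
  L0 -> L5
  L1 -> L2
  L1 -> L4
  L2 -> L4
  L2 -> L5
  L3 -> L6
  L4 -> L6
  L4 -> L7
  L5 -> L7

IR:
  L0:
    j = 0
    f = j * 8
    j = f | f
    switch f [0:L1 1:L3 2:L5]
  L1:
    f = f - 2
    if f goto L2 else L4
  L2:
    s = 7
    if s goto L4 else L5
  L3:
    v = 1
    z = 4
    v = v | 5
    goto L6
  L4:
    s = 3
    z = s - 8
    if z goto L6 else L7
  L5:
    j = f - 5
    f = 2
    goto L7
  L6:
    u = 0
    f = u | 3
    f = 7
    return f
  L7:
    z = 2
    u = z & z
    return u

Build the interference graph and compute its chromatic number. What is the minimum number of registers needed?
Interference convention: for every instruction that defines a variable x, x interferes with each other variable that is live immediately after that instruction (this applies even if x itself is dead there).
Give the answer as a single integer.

Per-block:
  L0 def {f,j} use ∅
  L1 def {f} use {f}
  L2 def {s} use ∅
  L3 def {v,z} use ∅
  L4 def {s,z} use ∅
  L5 def {f,j} use {f}
  L6 def {f,u} use ∅
  L7 def {u,z} use ∅

Liveness:
  L0 li=∅ lo={f}
  L1 li={f} lo={f}
  L2 li={f} lo={f}
  L3 li=∅ lo=∅
  L4 li=∅ lo=∅
  L5 li={f} lo=∅
  L6 li=∅ lo=∅
  L7 li=∅ lo=∅

Conflict graph:
  f: {j,s}
  j: {f}
  s: {f}
  u: ∅
  v: {z}
  z: {v}

Chromatic number:
  lower bound: {f,j} mutually conflict ⇒ χ ≥ 2
  assign f→R0 j→R1 s→R1 u→R0 v→R0 z→R1 — no edge inside a register ⇒ χ ≤ 2
  χ = 2

Answer: 2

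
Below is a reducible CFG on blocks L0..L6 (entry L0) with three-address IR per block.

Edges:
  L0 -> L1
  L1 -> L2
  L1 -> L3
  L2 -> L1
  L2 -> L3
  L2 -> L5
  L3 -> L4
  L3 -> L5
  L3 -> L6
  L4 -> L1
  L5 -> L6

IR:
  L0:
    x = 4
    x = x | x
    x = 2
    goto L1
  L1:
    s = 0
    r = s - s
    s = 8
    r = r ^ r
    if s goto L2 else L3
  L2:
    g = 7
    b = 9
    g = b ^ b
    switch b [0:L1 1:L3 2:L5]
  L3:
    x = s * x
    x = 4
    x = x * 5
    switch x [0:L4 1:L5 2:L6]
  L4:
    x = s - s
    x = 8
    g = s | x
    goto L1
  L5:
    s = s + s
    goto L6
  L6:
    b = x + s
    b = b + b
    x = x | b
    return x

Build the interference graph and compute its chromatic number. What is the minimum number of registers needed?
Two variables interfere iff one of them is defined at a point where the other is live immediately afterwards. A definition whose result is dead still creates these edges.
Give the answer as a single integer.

Answer: 4

Analysis:
def/use:
  L0: {x} / ∅
  L1: {r,s} / ∅
  L2: {b,g} / ∅
  L3: {x} / {s,x}
  L4: {g,x} / {s}
  L5: {s} / {s}
  L6: {b,x} / {s,x}

Liveness:
  live L0: ∅→{x}
  live L1: {x}→{s,x}
  live L2: {s,x}→{s,x}
  live L3: {s,x}→{s,x}
  live L4: {s}→{x}
  live L5: {s,x}→{s,x}
  live L6: {s,x}→∅

Interference:
  b — {g,s,x}
  g — {b,s,x}
  r — {s,x}
  s — {b,g,r,x}
  x — {b,g,r,s}

Registers:
  {b,g,s,x} pairwise interfere (4-clique) ⇒ χ ≥ 4
  assign b→R2 g→R3 r→R2 s→R0 x→R1 — no edge inside a register ⇒ χ ≤ 4
  χ = 4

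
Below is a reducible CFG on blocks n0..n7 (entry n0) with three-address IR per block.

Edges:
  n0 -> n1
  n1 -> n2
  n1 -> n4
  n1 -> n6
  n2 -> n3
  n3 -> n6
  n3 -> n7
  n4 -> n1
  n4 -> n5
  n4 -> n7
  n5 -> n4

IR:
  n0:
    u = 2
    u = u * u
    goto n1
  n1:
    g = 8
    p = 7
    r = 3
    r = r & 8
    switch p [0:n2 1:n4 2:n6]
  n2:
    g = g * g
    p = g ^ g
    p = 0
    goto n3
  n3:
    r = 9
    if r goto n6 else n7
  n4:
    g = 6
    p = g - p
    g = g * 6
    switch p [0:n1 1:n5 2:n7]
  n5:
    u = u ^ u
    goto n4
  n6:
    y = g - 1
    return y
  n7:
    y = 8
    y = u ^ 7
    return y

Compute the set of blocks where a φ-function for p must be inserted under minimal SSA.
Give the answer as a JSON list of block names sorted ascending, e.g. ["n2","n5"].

idom tree: n1←n0 n2←n1 n3←n2 n4←n1 n5←n4 n6←n1 n7←n1
Join-block Dom:
  n1: preds {n0,n4}: {n0} ∩ {n0,n1,n4} = {n0}; idom=n0
  n4: preds {n1,n5}: {n0,n1} ∩ {n0,n1,n4,n5} = {n0,n1}; idom=n1
  n6: preds {n1,n3}: {n0,n1} ∩ {n0,n1,n2,n3} = {n0,n1}; idom=n1
  n7: preds {n3,n4}: {n0,n1,n2,n3} ∩ {n0,n1,n4} = {n0,n1}; idom=n1

DF derivation:
  n1←n0: walk · to n0
  n1←n4: walk n4→n1 to n0
  n4←n1: walk · to n1
  n4←n5: walk n5→n4 to n1
  n6←n1: walk · to n1
  n6←n3: walk n3→n2 to n1
  n7←n3: walk n3→n2 to n1
  n7←n4: walk n4 to n1
  n0 → ∅
  n1 → {n1}
  n2 → {n6,n7}
  n3 → {n6,n7}
  n4 → {n1,n4,n7}
  n5 → {n4}
  n6 → ∅
  n7 → ∅

φ for p: defs {n1,n2,n4}
  DF⁺ = {n1,n4,n6,n7}

Answer: ["n1", "n4", "n6", "n7"]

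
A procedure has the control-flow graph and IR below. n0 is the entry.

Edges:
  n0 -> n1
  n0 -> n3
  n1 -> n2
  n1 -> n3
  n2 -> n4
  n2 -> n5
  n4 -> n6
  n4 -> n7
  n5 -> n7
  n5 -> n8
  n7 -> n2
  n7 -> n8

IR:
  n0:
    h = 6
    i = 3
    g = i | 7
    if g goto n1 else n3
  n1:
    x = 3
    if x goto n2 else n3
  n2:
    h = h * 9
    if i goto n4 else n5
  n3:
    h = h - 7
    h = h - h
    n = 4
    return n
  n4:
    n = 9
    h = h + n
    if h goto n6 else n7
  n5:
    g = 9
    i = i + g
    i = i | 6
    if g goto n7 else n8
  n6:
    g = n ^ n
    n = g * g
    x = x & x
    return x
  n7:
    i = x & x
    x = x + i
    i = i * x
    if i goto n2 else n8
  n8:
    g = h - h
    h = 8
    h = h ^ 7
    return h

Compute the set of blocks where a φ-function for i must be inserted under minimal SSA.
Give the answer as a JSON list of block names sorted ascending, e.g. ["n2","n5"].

idom tree: n1←n0 n2←n1 n3←n0 n4←n2 n5←n2 n6←n4 n7←n2 n8←n2
Join-block Dom:
  n2: preds {n1,n7}: {n0,n1} ∩ {n0,n1,n2,n7} = {n0,n1}; idom=n1
  n3: preds {n0,n1}: {n0} ∩ {n0,n1} = {n0}; idom=n0
  n7: preds {n4,n5}: {n0,n1,n2,n4} ∩ {n0,n1,n2,n5} = {n0,n1,n2}; idom=n2
  n8: preds {n5,n7}: {n0,n1,n2,n5} ∩ {n0,n1,n2,n7} = {n0,n1,n2}; idom=n2

DF walk-up:
  join n2 pred n1: · stop@n1
  join n2 pred n7: n7→n2 stop@n1
  join n3 pred n0: · stop@n0
  join n3 pred n1: n1 stop@n0
  join n7 pred n4: n4 stop@n2
  join n7 pred n5: n5 stop@n2
  join n8 pred n5: n5 stop@n2
  join n8 pred n7: n7 stop@n2
  n0 → ∅
  n1 → {n3}
  n2 → {n2}
  n3 → ∅
  n4 → {n7}
  n5 → {n7,n8}
  n6 → ∅
  n7 → {n2,n8}
  n8 → ∅

φ for i: defs {n0,n5,n7}
  DF⁺ = {n2,n7,n8}

Answer: ["n2", "n7", "n8"]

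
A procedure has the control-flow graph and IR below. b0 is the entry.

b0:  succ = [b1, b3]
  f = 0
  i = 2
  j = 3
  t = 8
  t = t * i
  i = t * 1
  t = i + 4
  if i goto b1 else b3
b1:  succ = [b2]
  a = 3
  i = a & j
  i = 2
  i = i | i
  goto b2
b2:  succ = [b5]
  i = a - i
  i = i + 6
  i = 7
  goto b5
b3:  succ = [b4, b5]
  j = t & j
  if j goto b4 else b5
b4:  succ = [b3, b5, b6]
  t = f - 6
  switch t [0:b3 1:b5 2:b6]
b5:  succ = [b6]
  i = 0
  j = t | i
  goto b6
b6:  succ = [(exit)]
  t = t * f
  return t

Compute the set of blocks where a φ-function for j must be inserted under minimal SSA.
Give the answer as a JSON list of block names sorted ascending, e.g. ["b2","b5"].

idom tree: b1←b0 b2←b1 b3←b0 b4←b3 b5←b0 b6←b0
Dom at joins:
  b3: preds {b0,b4}: {b0} ∩ {b0,b3,b4} = {b0}; idom=b0
  b5: preds {b2,b3,b4}: {b0,b1,b2} ∩ {b0,b3} ∩ {b0,b3,b4} = {b0}; idom=b0
  b6: preds {b4,b5}: {b0,b3,b4} ∩ {b0,b5} = {b0}; idom=b0

Frontier:
  join b3 pred b0: · stop@b0
  join b3 pred b4: b4→b3 stop@b0
  join b5 pred b2: b2→b1 stop@b0
  join b5 pred b3: b3 stop@b0
  join b5 pred b4: b4→b3 stop@b0
  join b6 pred b4: b4→b3 stop@b0
  join b6 pred b5: b5 stop@b0
  DF(b0)=∅
  DF(b1)={b5}
  DF(b2)={b5}
  DF(b3)={b3,b5,b6}
  DF(b4)={b3,b5,b6}
  DF(b5)={b6}
  DF(b6)=∅

φ for j: defs {b0,b3,b5}
  DF⁺ = {b3,b5,b6}

Answer: ["b3", "b5", "b6"]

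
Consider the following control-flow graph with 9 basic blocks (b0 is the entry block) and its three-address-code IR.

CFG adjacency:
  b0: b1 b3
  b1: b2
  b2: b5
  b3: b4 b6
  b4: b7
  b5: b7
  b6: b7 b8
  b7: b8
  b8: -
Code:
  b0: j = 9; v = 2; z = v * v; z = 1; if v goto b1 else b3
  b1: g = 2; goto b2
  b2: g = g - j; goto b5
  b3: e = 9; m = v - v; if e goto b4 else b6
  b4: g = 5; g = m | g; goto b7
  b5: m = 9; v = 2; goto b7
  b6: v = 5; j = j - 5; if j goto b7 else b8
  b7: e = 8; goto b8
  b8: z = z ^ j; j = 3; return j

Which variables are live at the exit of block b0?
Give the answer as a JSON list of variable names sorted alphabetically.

Answer: ["j", "v", "z"]

Derivation:
def/use:
  b0 def {j,v,z} use ∅
  b1 def {g} use ∅
  b2 def {g} use {g,j}
  b3 def {e,m} use {v}
  b4 def {g} use {m}
  b5 def {m,v} use ∅
  b6 def {j,v} use {j}
  b7 def {e} use ∅
  b8 def {j,z} use {j,z}

Liveness:
  live b0: ∅→{j,v,z}
  live b1: {j,z}→{g,j,z}
  live b2: {g,j,z}→{j,z}
  live b3: {j,v,z}→{j,m,z}
  live b4: {j,m,z}→{j,z}
  live b5: {j,z}→{j,z}
  live b6: {j,z}→{j,z}
  live b7: {j,z}→{j,z}
  live b8: {j,z}→∅

live-out(b0) = ["j", "v", "z"]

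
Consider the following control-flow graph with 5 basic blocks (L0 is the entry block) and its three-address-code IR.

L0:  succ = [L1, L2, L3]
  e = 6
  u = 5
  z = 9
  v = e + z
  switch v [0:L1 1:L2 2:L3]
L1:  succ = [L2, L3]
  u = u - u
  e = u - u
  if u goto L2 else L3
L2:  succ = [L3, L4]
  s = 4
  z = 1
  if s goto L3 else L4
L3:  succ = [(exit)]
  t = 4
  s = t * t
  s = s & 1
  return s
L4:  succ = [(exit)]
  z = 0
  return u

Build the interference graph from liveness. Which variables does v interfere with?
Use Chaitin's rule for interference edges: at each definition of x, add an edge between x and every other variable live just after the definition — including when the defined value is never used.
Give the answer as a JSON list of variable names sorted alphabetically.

def/use:
  L0: {e,u,v,z} / ∅
  L1: {e,u} / {u}
  L2: {s,z} / ∅
  L3: {s,t} / ∅
  L4: {z} / {u}

Liveness:
  L0: in=∅ out={u}
  L1: in={u} out={u}
  L2: in={u} out={u}
  L3: in=∅ out=∅
  L4: in={u} out=∅

Interference:
  e↔{u,z}
  s↔{u,z}
  t↔∅
  u↔{e,s,v,z}
  v↔{u}
  z↔{e,s,u}

N(v) = ["u"]

Answer: ["u"]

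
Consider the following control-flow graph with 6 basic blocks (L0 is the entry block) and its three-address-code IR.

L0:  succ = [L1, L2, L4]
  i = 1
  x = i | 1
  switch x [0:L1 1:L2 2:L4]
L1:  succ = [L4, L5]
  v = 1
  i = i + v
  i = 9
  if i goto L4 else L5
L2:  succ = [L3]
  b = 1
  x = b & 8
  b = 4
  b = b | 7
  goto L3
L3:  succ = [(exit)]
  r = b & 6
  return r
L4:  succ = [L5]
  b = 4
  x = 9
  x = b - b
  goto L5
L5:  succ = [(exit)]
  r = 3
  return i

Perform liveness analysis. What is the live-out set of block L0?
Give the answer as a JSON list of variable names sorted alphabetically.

Answer: ["i"]

Analysis:
def/use:
  L0: {i,x} / ∅
  L1: {i,v} / {i}
  L2: {b,x} / ∅
  L3: {r} / {b}
  L4: {b,x} / ∅
  L5: {r} / {i}

Liveness:
  L0 li=∅ lo={i}
  L1 li={i} lo={i}
  L2 li=∅ lo={b}
  L3 li={b} lo=∅
  L4 li={i} lo={i}
  L5 li={i} lo=∅

live-out(L0) = ["i"]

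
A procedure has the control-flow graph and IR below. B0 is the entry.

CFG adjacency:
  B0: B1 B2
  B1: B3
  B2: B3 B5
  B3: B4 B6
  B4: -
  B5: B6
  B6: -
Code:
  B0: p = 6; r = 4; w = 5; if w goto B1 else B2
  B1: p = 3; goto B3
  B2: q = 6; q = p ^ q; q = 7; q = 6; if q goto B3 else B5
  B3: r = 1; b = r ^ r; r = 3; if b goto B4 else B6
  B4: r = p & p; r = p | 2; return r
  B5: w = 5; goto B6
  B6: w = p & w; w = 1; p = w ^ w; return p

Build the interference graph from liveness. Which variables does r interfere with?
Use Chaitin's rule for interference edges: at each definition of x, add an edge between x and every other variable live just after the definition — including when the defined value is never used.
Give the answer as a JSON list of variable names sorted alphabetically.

Answer: ["b", "p", "w"]

Working:
Block summaries:
  B0 def {p,r,w} use ∅
  B1 def {p} use ∅
  B2 def {q} use {p}
  B3 def {b,r} use ∅
  B4 def {r} use {p}
  B5 def {w} use ∅
  B6 def {p,w} use {p,w}

Liveness:
  live B0: ∅→{p,w}
  live B1: {w}→{p,w}
  live B2: {p,w}→{p,w}
  live B3: {p,w}→{p,w}
  live B4: {p}→∅
  live B5: {p}→{p,w}
  live B6: {p,w}→∅

Interference:
  b↔{p,r,w}
  p↔{b,q,r,w}
  q↔{p,w}
  r↔{b,p,w}
  w↔{b,p,q,r}

N(r) = ["b", "p", "w"]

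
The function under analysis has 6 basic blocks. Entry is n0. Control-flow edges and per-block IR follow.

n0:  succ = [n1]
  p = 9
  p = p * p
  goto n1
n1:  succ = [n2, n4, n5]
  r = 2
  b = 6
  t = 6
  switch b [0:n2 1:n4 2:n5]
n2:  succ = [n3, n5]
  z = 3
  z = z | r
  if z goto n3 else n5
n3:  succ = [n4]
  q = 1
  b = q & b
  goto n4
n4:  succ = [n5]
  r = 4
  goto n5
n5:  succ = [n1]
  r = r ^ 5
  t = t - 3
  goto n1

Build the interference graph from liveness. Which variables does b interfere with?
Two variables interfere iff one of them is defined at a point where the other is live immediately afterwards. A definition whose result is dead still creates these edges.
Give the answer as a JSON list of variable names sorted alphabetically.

def/use:
  n0: {p} / ∅
  n1: {b,r,t} / ∅
  n2: {z} / {r}
  n3: {b,q} / {b}
  n4: {r} / ∅
  n5: {r,t} / {r,t}

Backward fixpoint:
  n0 li=∅ lo=∅
  n1 li=∅ lo={b,r,t}
  n2 li={b,r,t} lo={b,r,t}
  n3 li={b,t} lo={t}
  n4 li={t} lo={r,t}
  n5 li={r,t} lo=∅

Interfere edges:
  b↔{q,r,t,z}
  p↔∅
  q↔{b,t}
  r↔{b,t,z}
  t↔{b,q,r,z}
  z↔{b,r,t}

N(b) = ["q", "r", "t", "z"]

Answer: ["q", "r", "t", "z"]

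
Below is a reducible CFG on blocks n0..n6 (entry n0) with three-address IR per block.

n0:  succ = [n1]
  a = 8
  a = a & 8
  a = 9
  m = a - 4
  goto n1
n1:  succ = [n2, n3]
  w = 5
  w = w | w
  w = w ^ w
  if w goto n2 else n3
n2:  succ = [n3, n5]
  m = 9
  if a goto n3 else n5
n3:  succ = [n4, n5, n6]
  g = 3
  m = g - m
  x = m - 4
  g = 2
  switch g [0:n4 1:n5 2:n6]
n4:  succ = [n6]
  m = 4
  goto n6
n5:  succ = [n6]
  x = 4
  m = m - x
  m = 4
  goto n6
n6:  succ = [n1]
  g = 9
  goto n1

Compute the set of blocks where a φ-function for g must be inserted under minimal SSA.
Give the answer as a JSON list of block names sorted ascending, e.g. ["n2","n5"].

Answer: ["n1", "n5", "n6"]

Analysis:
idom tree: n1←n0 n2←n1 n3←n1 n4←n3 n5←n1 n6←n1
Dom at joins:
  n1: preds {n0,n6}: {n0} ∩ {n0,n1,n6} = {n0}; idom=n0
  n3: preds {n1,n2}: {n0,n1} ∩ {n0,n1,n2} = {n0,n1}; idom=n1
  n5: preds {n2,n3}: {n0,n1,n2} ∩ {n0,n1,n3} = {n0,n1}; idom=n1
  n6: preds {n3,n4,n5}: {n0,n1,n3} ∩ {n0,n1,n3,n4} ∩ {n0,n1,n5} = {n0,n1}; idom=n1

DF derivation:
  n1←n0: walk · to n0
  n1←n6: walk n6→n1 to n0
  n3←n1: walk · to n1
  n3←n2: walk n2 to n1
  n5←n2: walk n2 to n1
  n5←n3: walk n3 to n1
  n6←n3: walk n3 to n1
  n6←n4: walk n4→n3 to n1
  n6←n5: walk n5 to n1
  n0: DF=∅
  n1: DF={n1}
  n2: DF={n3,n5}
  n3: DF={n5,n6}
  n4: DF={n6}
  n5: DF={n6}
  n6: DF={n1}

φ for g: defs {n3,n6}
  DF⁺ = {n1,n5,n6}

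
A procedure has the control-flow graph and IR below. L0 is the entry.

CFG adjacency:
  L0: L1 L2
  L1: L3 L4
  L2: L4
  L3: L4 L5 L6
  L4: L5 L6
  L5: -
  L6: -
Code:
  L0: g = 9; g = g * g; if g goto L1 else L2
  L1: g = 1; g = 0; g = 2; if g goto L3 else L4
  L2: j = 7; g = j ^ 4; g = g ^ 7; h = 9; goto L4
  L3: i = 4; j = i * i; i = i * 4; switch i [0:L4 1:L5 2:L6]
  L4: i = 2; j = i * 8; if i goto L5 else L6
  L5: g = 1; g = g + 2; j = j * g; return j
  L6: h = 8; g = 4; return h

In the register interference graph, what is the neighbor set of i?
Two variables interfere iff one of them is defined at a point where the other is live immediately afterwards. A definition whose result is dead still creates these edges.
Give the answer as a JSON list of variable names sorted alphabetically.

Block summaries:
  L0 def {g} use ∅
  L1 def {g} use ∅
  L2 def {g,h,j} use ∅
  L3 def {i,j} use ∅
  L4 def {i,j} use ∅
  L5 def {g,j} use {j}
  L6 def {g,h} use ∅

Liveness:
  live L0: ∅→∅
  live L1: ∅→∅
  live L2: ∅→∅
  live L3: ∅→{j}
  live L4: ∅→{j}
  live L5: {j}→∅
  live L6: ∅→∅

Interference:
  g↔{h,j}
  h↔{g}
  i↔{j}
  j↔{g,i}

N(i) = ["j"]

Answer: ["j"]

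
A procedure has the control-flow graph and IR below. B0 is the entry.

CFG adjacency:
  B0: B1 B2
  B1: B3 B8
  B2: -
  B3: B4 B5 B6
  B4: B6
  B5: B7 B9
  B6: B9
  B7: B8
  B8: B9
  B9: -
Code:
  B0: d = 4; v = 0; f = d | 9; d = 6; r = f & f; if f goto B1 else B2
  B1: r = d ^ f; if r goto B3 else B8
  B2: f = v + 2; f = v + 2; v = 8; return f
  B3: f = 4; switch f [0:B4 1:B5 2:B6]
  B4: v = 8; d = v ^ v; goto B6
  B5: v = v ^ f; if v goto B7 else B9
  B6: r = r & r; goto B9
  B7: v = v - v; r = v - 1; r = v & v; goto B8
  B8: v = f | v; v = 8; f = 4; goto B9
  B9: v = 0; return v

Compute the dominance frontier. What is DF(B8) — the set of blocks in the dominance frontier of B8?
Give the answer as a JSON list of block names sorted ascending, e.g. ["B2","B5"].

Answer: ["B9"]

Derivation:
idom tree: B1←B0 B2←B0 B3←B1 B4←B3 B5←B3 B6←B3 B7←B5 B8←B1 B9←B1
Dom∩ at merges:
  B6: preds {B3,B4}: {B0,B1,B3} ∩ {B0,B1,B3,B4} = {B0,B1,B3}; idom=B3
  B8: preds {B1,B7}: {B0,B1} ∩ {B0,B1,B3,B5,B7} = {B0,B1}; idom=B1
  B9: preds {B5,B6,B8}: {B0,B1,B3,B5} ∩ {B0,B1,B3,B6} ∩ {B0,B1,B8} = {B0,B1}; idom=B1

DF walk-up:
  B6←B3: walk · to B3
  B6←B4: walk B4 to B3
  B8←B1: walk · to B1
  B8←B7: walk B7→B5→B3 to B1
  B9←B5: walk B5→B3 to B1
  B9←B6: walk B6→B3 to B1
  B9←B8: walk B8 to B1
  DF(B0)=∅
  DF(B1)=∅
  DF(B2)=∅
  DF(B3)={B8,B9}
  DF(B4)={B6}
  DF(B5)={B8,B9}
  DF(B6)={B9}
  DF(B7)={B8}
  DF(B8)={B9}
  DF(B9)=∅

DF(B8) = ["B9"]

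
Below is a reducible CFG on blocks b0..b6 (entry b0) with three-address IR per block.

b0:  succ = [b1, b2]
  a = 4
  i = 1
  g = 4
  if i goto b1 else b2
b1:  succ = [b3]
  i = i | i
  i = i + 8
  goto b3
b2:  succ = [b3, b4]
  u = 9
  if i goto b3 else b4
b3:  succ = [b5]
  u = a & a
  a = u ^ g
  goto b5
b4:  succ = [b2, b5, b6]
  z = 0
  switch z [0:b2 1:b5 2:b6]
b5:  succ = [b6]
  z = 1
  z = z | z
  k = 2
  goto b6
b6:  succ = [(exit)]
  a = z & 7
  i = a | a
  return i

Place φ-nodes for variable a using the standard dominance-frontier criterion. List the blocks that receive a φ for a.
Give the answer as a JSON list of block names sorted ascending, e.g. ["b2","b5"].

idom tree: b1←b0 b2←b0 b3←b0 b4←b2 b5←b0 b6←b0
Join-block Dom:
  b2: preds {b0,b4}: {b0} ∩ {b0,b2,b4} = {b0}; idom=b0
  b3: preds {b1,b2}: {b0,b1} ∩ {b0,b2} = {b0}; idom=b0
  b5: preds {b3,b4}: {b0,b3} ∩ {b0,b2,b4} = {b0}; idom=b0
  b6: preds {b4,b5}: {b0,b2,b4} ∩ {b0,b5} = {b0}; idom=b0

Frontier:
  b2←b0: walk · to b0
  b2←b4: walk b4→b2 to b0
  b3←b1: walk b1 to b0
  b3←b2: walk b2 to b0
  b5←b3: walk b3 to b0
  b5←b4: walk b4→b2 to b0
  b6←b4: walk b4→b2 to b0
  b6←b5: walk b5 to b0
  b0: DF=∅
  b1: DF={b3}
  b2: DF={b2,b3,b5,b6}
  b3: DF={b5}
  b4: DF={b2,b5,b6}
  b5: DF={b6}
  b6: DF=∅

φ for a: defs {b0,b3,b6}
  DF⁺ = {b5,b6}

Answer: ["b5", "b6"]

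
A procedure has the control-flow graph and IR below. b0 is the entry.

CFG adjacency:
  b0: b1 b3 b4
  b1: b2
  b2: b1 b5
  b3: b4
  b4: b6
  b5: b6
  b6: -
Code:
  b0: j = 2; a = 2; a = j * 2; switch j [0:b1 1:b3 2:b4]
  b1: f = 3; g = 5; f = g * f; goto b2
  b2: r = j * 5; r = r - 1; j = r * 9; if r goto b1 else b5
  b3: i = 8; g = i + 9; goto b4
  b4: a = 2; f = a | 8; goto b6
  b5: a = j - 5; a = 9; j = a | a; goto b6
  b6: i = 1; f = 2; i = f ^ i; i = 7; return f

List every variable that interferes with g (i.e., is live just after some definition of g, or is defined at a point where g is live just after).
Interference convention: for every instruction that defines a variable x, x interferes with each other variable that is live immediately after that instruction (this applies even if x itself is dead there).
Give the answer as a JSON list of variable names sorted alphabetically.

Answer: ["f", "j"]

Derivation:
Block summaries:
  b0: def={a,j} ue=∅
  b1: def={f,g} ue=∅
  b2: def={j,r} ue={j}
  b3: def={g,i} ue=∅
  b4: def={a,f} ue=∅
  b5: def={a,j} ue={j}
  b6: def={f,i} ue=∅

Liveness:
  live b0: ∅→{j}
  live b1: {j}→{j}
  live b2: {j}→{j}
  live b3: ∅→∅
  live b4: ∅→∅
  live b5: {j}→∅
  live b6: ∅→∅

Interference:
  a↔{j}
  f↔{g,i,j}
  g↔{f,j}
  i↔{f}
  j↔{a,f,g,r}
  r↔{j}

N(g) = ["f", "j"]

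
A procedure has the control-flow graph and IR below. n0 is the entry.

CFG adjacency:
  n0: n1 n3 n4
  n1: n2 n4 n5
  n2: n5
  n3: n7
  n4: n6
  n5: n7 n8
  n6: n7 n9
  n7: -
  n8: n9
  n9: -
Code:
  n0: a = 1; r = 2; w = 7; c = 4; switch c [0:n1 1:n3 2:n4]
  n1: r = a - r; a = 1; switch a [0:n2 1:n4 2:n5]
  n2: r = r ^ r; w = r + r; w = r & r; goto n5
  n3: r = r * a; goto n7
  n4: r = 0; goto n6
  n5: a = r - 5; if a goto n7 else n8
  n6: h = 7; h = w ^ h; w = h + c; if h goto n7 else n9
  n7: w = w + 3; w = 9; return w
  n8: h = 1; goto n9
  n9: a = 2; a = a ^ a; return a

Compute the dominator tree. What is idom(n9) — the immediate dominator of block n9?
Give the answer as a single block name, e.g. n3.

idom tree: n1←n0 n2←n1 n3←n0 n4←n0 n5←n1 n6←n4 n7←n0 n8←n5 n9←n0
Dom∩ at merges:
  n4: preds {n0,n1}: {n0} ∩ {n0,n1} = {n0}; idom=n0
  n5: preds {n1,n2}: {n0,n1} ∩ {n0,n1,n2} = {n0,n1}; idom=n1
  n7: preds {n3,n5,n6}: {n0,n3} ∩ {n0,n1,n5} ∩ {n0,n4,n6} = {n0}; idom=n0
  n9: preds {n6,n8}: {n0,n4,n6} ∩ {n0,n1,n5,n8} = {n0}; idom=n0

idom(n9) = n0

Answer: n0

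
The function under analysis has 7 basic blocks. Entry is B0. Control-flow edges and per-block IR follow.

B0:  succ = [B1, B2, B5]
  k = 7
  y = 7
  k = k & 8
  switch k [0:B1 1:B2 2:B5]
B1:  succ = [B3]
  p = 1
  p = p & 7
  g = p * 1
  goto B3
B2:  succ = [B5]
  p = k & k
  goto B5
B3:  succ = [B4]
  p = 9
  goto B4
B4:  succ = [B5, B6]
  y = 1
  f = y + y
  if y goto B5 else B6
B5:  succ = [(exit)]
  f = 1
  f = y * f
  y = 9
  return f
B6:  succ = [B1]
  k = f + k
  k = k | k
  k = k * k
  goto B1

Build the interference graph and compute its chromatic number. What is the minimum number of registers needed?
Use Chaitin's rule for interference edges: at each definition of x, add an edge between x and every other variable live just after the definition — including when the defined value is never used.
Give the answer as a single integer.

Answer: 3

Working:
Per-block:
  B0 def {k,y} use ∅
  B1 def {g,p} use ∅
  B2 def {p} use {k}
  B3 def {p} use ∅
  B4 def {f,y} use ∅
  B5 def {f,y} use {y}
  B6 def {k} use {f,k}

Live sets:
  B0: in=∅ out={k,y}
  B1: in={k} out={k}
  B2: in={k,y} out={y}
  B3: in={k} out={k}
  B4: in={k} out={f,k,y}
  B5: in={y} out=∅
  B6: in={f,k} out={k}

Conflict graph:
  f: {k,y}
  g: {k}
  k: {f,g,p,y}
  p: {k,y}
  y: {f,k,p}

Colouring:
  lower bound: {f,k,y} mutually conflict ⇒ χ ≥ 3
  assign f→R2 g→R1 k→R0 p→R2 y→R1 — no edge inside a register ⇒ χ ≤ 3
  χ = 3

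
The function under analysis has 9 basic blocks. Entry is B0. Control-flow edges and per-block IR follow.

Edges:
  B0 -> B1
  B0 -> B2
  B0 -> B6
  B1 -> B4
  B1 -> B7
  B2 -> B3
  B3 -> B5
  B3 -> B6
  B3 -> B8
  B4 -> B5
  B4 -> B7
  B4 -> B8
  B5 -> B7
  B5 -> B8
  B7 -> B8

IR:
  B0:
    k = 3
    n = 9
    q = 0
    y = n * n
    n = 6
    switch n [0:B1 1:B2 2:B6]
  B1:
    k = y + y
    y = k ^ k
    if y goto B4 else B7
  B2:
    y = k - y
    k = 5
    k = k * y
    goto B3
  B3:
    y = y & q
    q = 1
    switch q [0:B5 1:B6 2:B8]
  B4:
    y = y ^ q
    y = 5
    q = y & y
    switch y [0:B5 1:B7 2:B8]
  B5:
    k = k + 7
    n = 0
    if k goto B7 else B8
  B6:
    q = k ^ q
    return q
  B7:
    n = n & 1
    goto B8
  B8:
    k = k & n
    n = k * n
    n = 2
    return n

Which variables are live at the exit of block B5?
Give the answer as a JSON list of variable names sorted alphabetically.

def/use:
  B0 def {k,n,q,y} use ∅
  B1 def {k,y} use {y}
  B2 def {k,y} use {k,y}
  B3 def {q,y} use {q,y}
  B4 def {q,y} use {q,y}
  B5 def {k,n} use {k}
  B6 def {q} use {k,q}
  B7 def {n} use {n}
  B8 def {k,n} use {k,n}

Liveness:
  B0: in=∅ out={k,n,q,y}
  B1: in={n,q,y} out={k,n,q,y}
  B2: in={k,n,q,y} out={k,n,q,y}
  B3: in={k,n,q,y} out={k,n,q}
  B4: in={k,n,q,y} out={k,n}
  B5: in={k} out={k,n}
  B6: in={k,q} out=∅
  B7: in={k,n} out={k,n}
  B8: in={k,n} out=∅

live-out(B5) = ["k", "n"]

Answer: ["k", "n"]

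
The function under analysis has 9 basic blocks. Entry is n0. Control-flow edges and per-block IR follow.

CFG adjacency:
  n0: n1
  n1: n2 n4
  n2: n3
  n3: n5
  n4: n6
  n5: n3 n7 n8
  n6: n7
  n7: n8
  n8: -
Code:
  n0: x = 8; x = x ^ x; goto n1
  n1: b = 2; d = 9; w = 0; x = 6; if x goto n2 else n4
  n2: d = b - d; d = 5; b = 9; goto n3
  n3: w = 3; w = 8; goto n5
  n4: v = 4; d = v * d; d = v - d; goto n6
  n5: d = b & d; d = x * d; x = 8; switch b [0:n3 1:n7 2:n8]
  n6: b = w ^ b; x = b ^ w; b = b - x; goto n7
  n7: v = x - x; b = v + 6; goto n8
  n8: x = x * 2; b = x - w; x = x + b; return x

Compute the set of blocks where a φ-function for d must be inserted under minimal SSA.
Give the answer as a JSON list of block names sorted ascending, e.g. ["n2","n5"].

Answer: ["n3", "n7", "n8"]

Working:
idom tree: n1←n0 n2←n1 n3←n2 n4←n1 n5←n3 n6←n4 n7←n1 n8←n1
Dom∩ at merges:
  n3: preds {n2,n5}: {n0,n1,n2} ∩ {n0,n1,n2,n3,n5} = {n0,n1,n2}; idom=n2
  n7: preds {n5,n6}: {n0,n1,n2,n3,n5} ∩ {n0,n1,n4,n6} = {n0,n1}; idom=n1
  n8: preds {n5,n7}: {n0,n1,n2,n3,n5} ∩ {n0,n1,n7} = {n0,n1}; idom=n1

DF walk-up:
  join n3 pred n2: · stop@n2
  join n3 pred n5: n5→n3 stop@n2
  join n7 pred n5: n5→n3→n2 stop@n1
  join n7 pred n6: n6→n4 stop@n1
  join n8 pred n5: n5→n3→n2 stop@n1
  join n8 pred n7: n7 stop@n1
  n0: DF=∅
  n1: DF=∅
  n2: DF={n7,n8}
  n3: DF={n3,n7,n8}
  n4: DF={n7}
  n5: DF={n3,n7,n8}
  n6: DF={n7}
  n7: DF={n8}
  n8: DF=∅

φ for d: defs {n1,n2,n4,n5}
  DF⁺ = {n3,n7,n8}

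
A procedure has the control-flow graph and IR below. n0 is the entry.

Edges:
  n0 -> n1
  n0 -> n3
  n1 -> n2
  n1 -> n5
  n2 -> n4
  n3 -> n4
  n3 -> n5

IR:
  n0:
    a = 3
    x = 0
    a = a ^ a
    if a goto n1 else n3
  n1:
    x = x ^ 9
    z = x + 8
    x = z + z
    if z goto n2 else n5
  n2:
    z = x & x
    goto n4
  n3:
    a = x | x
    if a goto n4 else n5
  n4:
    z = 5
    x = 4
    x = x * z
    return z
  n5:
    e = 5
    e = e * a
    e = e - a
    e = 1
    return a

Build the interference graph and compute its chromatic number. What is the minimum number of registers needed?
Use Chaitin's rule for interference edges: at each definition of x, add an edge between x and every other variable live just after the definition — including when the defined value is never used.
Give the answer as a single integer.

def/use:
  n0: {a,x} / ∅
  n1: {x,z} / {x}
  n2: {z} / {x}
  n3: {a} / {x}
  n4: {x,z} / ∅
  n5: {e} / {a}

Backward fixpoint:
  n0 li=∅ lo={a,x}
  n1 li={a,x} lo={a,x}
  n2 li={x} lo=∅
  n3 li={x} lo={a}
  n4 li=∅ lo=∅
  n5 li={a} lo=∅

Conflict graph:
  a — {e,x,z}
  e — {a}
  x — {a,z}
  z — {a,x}

Registers:
  clique {a,x,z} ⇒ need ≥ 3
  3-colouring: c0={a}  c1={e,x}  c2={z}
  χ = 3

Answer: 3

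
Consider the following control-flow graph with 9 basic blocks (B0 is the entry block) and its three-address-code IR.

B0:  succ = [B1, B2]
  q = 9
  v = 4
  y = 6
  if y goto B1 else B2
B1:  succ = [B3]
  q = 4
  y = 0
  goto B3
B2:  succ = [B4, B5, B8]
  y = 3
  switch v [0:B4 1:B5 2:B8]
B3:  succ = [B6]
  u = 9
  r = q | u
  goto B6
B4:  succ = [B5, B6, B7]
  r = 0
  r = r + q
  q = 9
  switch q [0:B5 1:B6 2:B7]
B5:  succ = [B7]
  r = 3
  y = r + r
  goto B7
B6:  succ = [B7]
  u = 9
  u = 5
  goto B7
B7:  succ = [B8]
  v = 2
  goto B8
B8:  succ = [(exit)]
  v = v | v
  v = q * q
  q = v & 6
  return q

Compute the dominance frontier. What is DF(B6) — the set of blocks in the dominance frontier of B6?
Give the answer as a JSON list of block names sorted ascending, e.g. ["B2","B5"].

Answer: ["B7"]

Analysis:
idom tree: B1←B0 B2←B0 B3←B1 B4←B2 B5←B2 B6←B0 B7←B0 B8←B0
Dom∩ at merges:
  B5: preds {B2,B4}: {B0,B2} ∩ {B0,B2,B4} = {B0,B2}; idom=B2
  B6: preds {B3,B4}: {B0,B1,B3} ∩ {B0,B2,B4} = {B0}; idom=B0
  B7: preds {B4,B5,B6}: {B0,B2,B4} ∩ {B0,B2,B5} ∩ {B0,B6} = {B0}; idom=B0
  B8: preds {B2,B7}: {B0,B2} ∩ {B0,B7} = {B0}; idom=B0

Frontier:
  join B5 pred B2: · stop@B2
  join B5 pred B4: B4 stop@B2
  join B6 pred B3: B3→B1 stop@B0
  join B6 pred B4: B4→B2 stop@B0
  join B7 pred B4: B4→B2 stop@B0
  join B7 pred B5: B5→B2 stop@B0
  join B7 pred B6: B6 stop@B0
  join B8 pred B2: B2 stop@B0
  join B8 pred B7: B7 stop@B0
  DF(B0)=∅
  DF(B1)={B6}
  DF(B2)={B6,B7,B8}
  DF(B3)={B6}
  DF(B4)={B5,B6,B7}
  DF(B5)={B7}
  DF(B6)={B7}
  DF(B7)={B8}
  DF(B8)=∅

DF(B6) = ["B7"]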